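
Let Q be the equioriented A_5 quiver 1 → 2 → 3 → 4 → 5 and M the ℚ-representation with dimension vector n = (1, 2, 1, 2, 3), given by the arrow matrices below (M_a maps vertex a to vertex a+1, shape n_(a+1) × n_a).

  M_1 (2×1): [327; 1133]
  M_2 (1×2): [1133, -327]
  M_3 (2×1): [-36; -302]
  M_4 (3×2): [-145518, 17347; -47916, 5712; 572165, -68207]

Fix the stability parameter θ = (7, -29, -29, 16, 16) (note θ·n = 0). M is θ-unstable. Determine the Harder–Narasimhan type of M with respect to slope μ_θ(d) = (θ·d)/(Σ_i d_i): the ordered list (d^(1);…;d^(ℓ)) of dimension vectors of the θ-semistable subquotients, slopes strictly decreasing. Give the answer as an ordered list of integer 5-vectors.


Via rank(M_{q-1}∘⋯∘M_p): M ≅ I[1,2], I[2,5], I[4,5], I[5,5].
μ_θ-semistable layers: μ^(1)=16; μ^(2)=-11; μ^(3)=-29

((0, 0, 0, 2, 3); (1, 1, 0, 0, 0); (0, 1, 1, 0, 0))


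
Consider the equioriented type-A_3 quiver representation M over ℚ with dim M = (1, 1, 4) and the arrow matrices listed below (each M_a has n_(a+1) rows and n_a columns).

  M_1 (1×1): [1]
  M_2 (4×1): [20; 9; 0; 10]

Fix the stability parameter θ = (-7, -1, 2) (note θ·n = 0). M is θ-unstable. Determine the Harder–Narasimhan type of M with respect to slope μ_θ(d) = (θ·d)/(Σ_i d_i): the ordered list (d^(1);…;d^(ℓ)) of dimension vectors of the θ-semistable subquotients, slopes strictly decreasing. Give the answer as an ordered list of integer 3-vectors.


Barcode: M ≅ I[1,3], I[3,3]^3. HN layers by μ_θ (3 steps, strictly decreasing):
  μ^(1)=2; μ^(2)=-1; μ^(3)=-7

((0, 0, 4); (0, 1, 0); (1, 0, 0))


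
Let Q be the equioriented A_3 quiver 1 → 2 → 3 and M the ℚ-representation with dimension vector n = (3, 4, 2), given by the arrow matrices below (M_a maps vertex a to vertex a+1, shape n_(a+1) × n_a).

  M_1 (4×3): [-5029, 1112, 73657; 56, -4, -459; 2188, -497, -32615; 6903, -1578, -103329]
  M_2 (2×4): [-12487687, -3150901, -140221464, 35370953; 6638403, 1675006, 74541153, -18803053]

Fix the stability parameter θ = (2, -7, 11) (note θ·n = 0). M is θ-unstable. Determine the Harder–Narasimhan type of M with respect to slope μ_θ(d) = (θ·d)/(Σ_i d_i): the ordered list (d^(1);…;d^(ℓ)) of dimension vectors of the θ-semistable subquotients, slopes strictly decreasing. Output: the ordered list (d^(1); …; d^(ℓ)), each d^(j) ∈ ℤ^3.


Via rank(M_{q-1}∘⋯∘M_p): M ≅ I[1,2], I[1,3]^2, I[2,2].
μ_θ-semistable layers: μ^(1)=11; μ^(2)=-5/2; μ^(3)=-7

((0, 0, 2); (3, 3, 0); (0, 1, 0))


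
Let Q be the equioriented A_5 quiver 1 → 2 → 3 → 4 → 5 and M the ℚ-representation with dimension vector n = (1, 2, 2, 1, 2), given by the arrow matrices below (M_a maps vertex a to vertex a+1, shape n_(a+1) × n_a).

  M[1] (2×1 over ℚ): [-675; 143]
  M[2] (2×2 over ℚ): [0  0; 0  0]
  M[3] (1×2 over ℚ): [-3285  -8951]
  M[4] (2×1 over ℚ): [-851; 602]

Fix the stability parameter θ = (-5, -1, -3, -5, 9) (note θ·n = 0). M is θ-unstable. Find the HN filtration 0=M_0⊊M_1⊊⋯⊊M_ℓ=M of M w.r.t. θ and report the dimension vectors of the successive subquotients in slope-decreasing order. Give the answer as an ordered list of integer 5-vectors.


Interval decomposition of M: I[1,2], I[2,2], I[3,3], I[3,5], I[5,5].
HN type (ℓ=5): μ^(1)=9; μ^(2)=-1; μ^(3)=-3; μ^(4)=-4; μ^(5)=-5

((0, 0, 0, 0, 2); (0, 2, 0, 0, 0); (0, 0, 1, 0, 0); (0, 0, 1, 1, 0); (1, 0, 0, 0, 0))


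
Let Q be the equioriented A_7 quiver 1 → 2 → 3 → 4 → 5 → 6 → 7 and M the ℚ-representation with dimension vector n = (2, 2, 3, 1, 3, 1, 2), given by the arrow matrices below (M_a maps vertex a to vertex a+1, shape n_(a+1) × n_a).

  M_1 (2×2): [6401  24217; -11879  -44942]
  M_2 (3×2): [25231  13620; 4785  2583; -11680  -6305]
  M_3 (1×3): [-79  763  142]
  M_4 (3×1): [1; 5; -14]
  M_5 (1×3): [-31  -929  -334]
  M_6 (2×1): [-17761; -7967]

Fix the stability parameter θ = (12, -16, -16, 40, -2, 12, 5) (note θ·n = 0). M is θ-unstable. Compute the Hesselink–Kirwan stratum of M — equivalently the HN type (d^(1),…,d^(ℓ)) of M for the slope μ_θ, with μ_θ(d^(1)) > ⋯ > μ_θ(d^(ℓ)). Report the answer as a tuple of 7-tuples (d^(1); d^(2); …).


Barcode: M ≅ I[1,3], I[1,5], I[3,3], I[5,5], I[5,7], I[7,7]. HN layers by μ_θ (6 steps, strictly decreasing):
  μ^(1)=19; μ^(2)=17/2; μ^(3)=5; μ^(4)=-2; μ^(5)=-20/3; μ^(6)=-16

((0, 0, 0, 1, 1, 0, 0); (0, 0, 0, 0, 0, 1, 1); (0, 0, 0, 0, 0, 0, 1); (0, 0, 0, 0, 2, 0, 0); (2, 2, 2, 0, 0, 0, 0); (0, 0, 1, 0, 0, 0, 0))


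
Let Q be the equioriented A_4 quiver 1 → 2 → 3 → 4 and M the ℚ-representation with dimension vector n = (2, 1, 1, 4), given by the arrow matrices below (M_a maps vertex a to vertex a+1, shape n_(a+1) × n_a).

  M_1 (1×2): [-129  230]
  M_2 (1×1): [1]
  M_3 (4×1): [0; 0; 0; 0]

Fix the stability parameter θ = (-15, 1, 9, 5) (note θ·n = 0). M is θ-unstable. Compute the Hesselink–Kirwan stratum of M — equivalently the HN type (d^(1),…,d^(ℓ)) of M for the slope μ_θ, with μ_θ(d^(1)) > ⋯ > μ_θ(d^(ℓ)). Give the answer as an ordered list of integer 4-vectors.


Interval decomposition of M: I[1,1], I[1,3], I[4,4]^4.
HN type (ℓ=4): μ^(1)=9; μ^(2)=5; μ^(3)=1; μ^(4)=-15

((0, 0, 1, 0); (0, 0, 0, 4); (0, 1, 0, 0); (2, 0, 0, 0))


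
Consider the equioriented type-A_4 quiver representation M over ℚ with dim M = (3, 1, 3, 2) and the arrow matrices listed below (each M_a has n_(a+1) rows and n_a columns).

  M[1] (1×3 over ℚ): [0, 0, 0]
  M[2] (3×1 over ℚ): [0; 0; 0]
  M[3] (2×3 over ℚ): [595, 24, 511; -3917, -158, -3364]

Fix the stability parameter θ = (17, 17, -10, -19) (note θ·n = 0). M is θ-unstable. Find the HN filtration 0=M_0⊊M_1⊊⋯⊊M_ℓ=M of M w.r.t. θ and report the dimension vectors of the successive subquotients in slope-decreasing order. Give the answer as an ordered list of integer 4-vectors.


Via rank(M_{q-1}∘⋯∘M_p): M ≅ I[1,1]^3, I[2,2], I[3,3], I[3,4]^2.
μ_θ-semistable layers: μ^(1)=17; μ^(2)=-10; μ^(3)=-29/2

((3, 1, 0, 0); (0, 0, 1, 0); (0, 0, 2, 2))


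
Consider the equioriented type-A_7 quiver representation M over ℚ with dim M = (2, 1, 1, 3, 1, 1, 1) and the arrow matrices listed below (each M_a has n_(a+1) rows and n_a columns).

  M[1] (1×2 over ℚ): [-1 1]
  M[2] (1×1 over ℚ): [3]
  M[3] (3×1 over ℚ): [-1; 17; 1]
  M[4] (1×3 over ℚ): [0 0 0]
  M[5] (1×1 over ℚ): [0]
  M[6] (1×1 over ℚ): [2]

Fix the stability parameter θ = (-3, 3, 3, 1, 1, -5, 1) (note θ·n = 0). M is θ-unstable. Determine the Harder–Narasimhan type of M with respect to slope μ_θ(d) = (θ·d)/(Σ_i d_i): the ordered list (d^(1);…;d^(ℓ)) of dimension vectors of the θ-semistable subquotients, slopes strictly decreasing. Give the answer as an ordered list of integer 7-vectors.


Via rank(M_{q-1}∘⋯∘M_p): M ≅ I[1,1], I[1,4], I[4,4]^2, I[5,5], I[6,7].
μ_θ-semistable layers: μ^(1)=7/3; μ^(2)=1; μ^(3)=-3; μ^(4)=-5

((0, 1, 1, 1, 0, 0, 0); (0, 0, 0, 2, 1, 0, 1); (2, 0, 0, 0, 0, 0, 0); (0, 0, 0, 0, 0, 1, 0))


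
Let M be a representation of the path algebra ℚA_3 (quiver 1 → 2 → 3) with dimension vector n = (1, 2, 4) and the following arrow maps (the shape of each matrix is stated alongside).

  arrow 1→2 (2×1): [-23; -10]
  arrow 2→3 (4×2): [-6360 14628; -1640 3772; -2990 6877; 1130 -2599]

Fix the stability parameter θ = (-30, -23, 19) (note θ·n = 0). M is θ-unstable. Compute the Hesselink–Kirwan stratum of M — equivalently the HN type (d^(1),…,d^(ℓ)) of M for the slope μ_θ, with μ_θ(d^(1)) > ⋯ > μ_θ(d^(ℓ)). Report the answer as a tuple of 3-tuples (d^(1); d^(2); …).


Barcode: M ≅ I[1,2], I[2,3], I[3,3]^3. HN layers by μ_θ (3 steps, strictly decreasing):
  μ^(1)=19; μ^(2)=-23; μ^(3)=-30

((0, 0, 4); (0, 2, 0); (1, 0, 0))


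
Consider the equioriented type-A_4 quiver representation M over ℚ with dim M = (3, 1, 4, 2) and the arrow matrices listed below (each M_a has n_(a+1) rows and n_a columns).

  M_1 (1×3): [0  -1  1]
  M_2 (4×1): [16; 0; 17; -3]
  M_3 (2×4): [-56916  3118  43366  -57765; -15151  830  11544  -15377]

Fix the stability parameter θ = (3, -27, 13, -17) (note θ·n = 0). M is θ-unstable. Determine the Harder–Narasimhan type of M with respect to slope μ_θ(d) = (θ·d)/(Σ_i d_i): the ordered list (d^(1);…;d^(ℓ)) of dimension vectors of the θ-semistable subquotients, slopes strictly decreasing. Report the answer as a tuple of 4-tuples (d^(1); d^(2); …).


Interval decomposition of M: I[1,1]^2, I[1,4], I[3,3]^2, I[3,4].
HN type (ℓ=4): μ^(1)=13; μ^(2)=3; μ^(3)=-2; μ^(4)=-12

((0, 0, 2, 0); (2, 0, 0, 0); (0, 0, 2, 2); (1, 1, 0, 0))


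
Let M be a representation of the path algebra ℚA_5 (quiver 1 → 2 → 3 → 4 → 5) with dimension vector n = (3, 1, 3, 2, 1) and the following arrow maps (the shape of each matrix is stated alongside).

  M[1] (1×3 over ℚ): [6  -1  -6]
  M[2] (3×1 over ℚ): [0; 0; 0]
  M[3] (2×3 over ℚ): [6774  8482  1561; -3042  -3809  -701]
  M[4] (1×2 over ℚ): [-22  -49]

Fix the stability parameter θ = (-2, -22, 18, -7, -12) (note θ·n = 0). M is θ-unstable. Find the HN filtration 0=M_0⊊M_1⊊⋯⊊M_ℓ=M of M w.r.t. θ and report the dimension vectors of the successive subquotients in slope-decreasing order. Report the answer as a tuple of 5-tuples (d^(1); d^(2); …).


Barcode: M ≅ I[1,1]^2, I[1,2], I[3,3], I[3,4], I[3,5]. HN layers by μ_θ (5 steps, strictly decreasing):
  μ^(1)=18; μ^(2)=11/2; μ^(3)=-1/3; μ^(4)=-2; μ^(5)=-12

((0, 0, 1, 0, 0); (0, 0, 1, 1, 0); (0, 0, 1, 1, 1); (2, 0, 0, 0, 0); (1, 1, 0, 0, 0))


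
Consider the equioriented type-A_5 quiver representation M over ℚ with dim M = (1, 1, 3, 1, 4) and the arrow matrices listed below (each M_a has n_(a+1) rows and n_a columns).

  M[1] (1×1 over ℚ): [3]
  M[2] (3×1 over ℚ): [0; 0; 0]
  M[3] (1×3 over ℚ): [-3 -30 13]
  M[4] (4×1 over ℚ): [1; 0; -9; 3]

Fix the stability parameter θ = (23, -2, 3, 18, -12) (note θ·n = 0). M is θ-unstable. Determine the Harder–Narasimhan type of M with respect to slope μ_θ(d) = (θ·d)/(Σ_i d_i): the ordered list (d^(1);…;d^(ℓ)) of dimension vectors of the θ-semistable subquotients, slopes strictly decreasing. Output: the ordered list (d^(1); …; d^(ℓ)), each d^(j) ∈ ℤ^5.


Barcode: M ≅ I[1,2], I[3,3]^2, I[3,5], I[5,5]^3. HN layers by μ_θ (3 steps, strictly decreasing):
  μ^(1)=21/2; μ^(2)=3; μ^(3)=-12

((1, 1, 0, 0, 0); (0, 0, 3, 1, 1); (0, 0, 0, 0, 3))


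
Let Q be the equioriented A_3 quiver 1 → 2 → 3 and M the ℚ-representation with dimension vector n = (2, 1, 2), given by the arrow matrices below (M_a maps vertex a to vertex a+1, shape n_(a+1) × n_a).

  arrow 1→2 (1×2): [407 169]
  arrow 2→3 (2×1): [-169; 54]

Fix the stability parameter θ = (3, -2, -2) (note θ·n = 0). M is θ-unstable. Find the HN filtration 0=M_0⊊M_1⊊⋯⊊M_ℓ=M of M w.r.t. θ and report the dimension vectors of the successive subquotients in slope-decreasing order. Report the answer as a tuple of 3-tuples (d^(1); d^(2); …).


Via rank(M_{q-1}∘⋯∘M_p): M ≅ I[1,1], I[1,3], I[3,3].
μ_θ-semistable layers: μ^(1)=3; μ^(2)=-1/3; μ^(3)=-2

((1, 0, 0); (1, 1, 1); (0, 0, 1))


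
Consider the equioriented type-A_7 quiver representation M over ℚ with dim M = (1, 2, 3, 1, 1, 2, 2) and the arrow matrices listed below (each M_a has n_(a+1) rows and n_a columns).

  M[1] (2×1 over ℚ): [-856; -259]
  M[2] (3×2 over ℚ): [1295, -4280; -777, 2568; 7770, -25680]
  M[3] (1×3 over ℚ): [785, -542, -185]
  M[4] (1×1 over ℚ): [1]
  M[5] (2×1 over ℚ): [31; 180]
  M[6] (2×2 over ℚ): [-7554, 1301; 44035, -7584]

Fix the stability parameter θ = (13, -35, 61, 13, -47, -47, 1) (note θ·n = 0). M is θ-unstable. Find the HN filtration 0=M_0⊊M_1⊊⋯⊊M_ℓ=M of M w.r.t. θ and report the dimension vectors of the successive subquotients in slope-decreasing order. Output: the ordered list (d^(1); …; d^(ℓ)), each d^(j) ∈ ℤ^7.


Barcode: M ≅ I[1,2], I[2,7], I[3,3]^2, I[6,7]. HN layers by μ_θ (6 steps, strictly decreasing):
  μ^(1)=61; μ^(2)=1; μ^(3)=-5; μ^(4)=-11; μ^(5)=-35; μ^(6)=-47

((0, 0, 2, 0, 0, 0, 0); (0, 0, 0, 0, 0, 0, 2); (0, 0, 1, 1, 1, 1, 0); (1, 1, 0, 0, 0, 0, 0); (0, 1, 0, 0, 0, 0, 0); (0, 0, 0, 0, 0, 1, 0))


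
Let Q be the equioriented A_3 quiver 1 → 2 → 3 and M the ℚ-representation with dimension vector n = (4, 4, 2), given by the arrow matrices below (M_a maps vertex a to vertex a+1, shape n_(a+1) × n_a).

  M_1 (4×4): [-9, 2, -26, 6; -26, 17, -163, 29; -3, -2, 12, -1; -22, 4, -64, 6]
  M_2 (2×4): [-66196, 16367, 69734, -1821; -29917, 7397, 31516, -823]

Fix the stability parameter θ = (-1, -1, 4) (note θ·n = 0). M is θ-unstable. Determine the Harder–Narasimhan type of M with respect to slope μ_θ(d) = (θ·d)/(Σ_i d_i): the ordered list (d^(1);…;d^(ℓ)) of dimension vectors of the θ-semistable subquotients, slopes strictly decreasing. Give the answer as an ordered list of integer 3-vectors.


Via rank(M_{q-1}∘⋯∘M_p): M ≅ I[1,1], I[1,2], I[1,3]^2, I[2,2].
μ_θ-semistable layers: μ^(1)=4; μ^(2)=-1

((0, 0, 2); (4, 4, 0))


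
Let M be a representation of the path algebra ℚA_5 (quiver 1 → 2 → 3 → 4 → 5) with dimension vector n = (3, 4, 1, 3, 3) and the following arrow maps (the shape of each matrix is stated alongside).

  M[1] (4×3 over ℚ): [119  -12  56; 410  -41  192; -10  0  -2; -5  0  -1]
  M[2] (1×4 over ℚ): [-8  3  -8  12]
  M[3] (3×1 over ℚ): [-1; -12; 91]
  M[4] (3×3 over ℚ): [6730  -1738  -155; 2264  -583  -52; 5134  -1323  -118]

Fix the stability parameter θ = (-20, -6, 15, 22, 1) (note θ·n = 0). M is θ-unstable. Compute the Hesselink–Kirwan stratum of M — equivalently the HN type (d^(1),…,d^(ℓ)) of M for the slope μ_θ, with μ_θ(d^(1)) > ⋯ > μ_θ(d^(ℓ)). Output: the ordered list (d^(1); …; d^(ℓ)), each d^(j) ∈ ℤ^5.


Via rank(M_{q-1}∘⋯∘M_p): M ≅ I[1,2]^2, I[1,5], I[2,2], I[4,5]^2.
μ_θ-semistable layers: μ^(1)=38/3; μ^(2)=23/2; μ^(3)=-6; μ^(4)=-20

((0, 0, 1, 1, 1); (0, 0, 0, 2, 2); (0, 4, 0, 0, 0); (3, 0, 0, 0, 0))


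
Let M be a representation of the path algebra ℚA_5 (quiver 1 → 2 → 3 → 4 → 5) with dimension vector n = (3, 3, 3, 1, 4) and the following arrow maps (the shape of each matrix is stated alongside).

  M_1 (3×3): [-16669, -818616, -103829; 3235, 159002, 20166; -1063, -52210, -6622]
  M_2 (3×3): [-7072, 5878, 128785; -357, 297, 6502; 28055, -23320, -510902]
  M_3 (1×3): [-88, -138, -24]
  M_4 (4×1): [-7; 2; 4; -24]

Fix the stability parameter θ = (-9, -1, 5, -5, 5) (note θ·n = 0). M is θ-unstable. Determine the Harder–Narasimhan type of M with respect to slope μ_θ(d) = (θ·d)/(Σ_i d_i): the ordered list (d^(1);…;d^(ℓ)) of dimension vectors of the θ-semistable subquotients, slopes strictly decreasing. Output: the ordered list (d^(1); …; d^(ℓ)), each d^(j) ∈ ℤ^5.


Barcode: M ≅ I[1,1], I[1,3], I[1,5], I[2,3], I[5,5]^3. HN layers by μ_θ (4 steps, strictly decreasing):
  μ^(1)=5; μ^(2)=0; μ^(3)=-1; μ^(4)=-9

((0, 0, 2, 0, 4); (0, 0, 1, 1, 0); (0, 3, 0, 0, 0); (3, 0, 0, 0, 0))


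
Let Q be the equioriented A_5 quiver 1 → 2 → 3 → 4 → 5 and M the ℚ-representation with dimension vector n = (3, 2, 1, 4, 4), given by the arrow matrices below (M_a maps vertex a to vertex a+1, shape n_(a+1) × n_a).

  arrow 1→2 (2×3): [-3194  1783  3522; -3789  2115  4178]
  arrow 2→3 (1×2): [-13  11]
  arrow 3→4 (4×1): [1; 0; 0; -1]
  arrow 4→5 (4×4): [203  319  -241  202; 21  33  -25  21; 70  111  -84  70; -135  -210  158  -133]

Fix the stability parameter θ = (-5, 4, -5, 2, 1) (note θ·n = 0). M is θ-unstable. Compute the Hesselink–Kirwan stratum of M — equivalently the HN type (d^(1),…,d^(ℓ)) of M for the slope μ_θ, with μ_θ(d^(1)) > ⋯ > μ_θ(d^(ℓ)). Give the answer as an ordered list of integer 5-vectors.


Interval decomposition of M: I[1,1], I[1,2], I[1,5], I[4,5]^3.
HN type (ℓ=4): μ^(1)=4; μ^(2)=3/2; μ^(3)=-1/2; μ^(4)=-5

((0, 1, 0, 0, 0); (0, 0, 0, 4, 4); (0, 1, 1, 0, 0); (3, 0, 0, 0, 0))


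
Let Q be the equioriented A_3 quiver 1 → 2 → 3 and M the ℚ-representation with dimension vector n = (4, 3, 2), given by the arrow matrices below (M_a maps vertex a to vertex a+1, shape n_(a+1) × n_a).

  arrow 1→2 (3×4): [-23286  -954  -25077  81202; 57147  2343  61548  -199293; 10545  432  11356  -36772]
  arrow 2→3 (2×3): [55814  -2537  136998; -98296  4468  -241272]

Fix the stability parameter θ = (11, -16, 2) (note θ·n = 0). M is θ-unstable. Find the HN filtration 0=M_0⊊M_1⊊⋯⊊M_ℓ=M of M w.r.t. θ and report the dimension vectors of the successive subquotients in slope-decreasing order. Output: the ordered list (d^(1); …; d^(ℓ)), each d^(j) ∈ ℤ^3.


Interval decomposition of M: I[1,1], I[1,2]^2, I[1,3], I[3,3].
HN type (ℓ=3): μ^(1)=11; μ^(2)=2; μ^(3)=-5/2

((1, 0, 0); (0, 0, 2); (3, 3, 0))


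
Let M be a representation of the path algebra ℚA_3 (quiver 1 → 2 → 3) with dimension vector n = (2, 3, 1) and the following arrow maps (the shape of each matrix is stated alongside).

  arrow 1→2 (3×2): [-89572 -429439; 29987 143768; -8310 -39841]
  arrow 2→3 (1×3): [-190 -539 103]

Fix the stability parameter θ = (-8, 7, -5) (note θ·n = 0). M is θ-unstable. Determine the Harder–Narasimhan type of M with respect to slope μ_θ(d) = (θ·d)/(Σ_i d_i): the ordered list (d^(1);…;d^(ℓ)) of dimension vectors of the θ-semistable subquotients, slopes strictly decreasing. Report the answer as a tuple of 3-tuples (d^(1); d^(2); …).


Via rank(M_{q-1}∘⋯∘M_p): M ≅ I[1,2], I[1,3], I[2,2].
μ_θ-semistable layers: μ^(1)=7; μ^(2)=1; μ^(3)=-8

((0, 2, 0); (0, 1, 1); (2, 0, 0))


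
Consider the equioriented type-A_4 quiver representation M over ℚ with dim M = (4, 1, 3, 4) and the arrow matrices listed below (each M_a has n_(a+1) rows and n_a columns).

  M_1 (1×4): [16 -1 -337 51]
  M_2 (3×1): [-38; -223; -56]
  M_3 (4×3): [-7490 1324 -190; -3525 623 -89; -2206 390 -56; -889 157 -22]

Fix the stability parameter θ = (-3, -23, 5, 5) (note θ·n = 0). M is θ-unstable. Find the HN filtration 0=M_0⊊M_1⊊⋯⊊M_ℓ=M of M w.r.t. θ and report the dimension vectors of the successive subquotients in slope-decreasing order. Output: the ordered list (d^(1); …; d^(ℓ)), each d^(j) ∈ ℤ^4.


Via rank(M_{q-1}∘⋯∘M_p): M ≅ I[1,1]^3, I[1,4], I[3,4]^2, I[4,4].
μ_θ-semistable layers: μ^(1)=5; μ^(2)=-3; μ^(3)=-13

((0, 0, 3, 4); (3, 0, 0, 0); (1, 1, 0, 0))


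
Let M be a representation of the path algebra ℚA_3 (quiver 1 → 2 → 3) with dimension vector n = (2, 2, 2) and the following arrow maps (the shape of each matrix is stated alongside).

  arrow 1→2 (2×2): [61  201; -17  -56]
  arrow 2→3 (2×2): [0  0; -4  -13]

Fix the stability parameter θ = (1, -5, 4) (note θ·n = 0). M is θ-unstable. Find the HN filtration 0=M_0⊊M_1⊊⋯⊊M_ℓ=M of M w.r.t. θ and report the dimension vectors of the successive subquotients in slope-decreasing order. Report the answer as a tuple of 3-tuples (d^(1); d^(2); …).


Interval decomposition of M: I[1,2], I[1,3], I[3,3].
HN type (ℓ=2): μ^(1)=4; μ^(2)=-2

((0, 0, 2); (2, 2, 0))


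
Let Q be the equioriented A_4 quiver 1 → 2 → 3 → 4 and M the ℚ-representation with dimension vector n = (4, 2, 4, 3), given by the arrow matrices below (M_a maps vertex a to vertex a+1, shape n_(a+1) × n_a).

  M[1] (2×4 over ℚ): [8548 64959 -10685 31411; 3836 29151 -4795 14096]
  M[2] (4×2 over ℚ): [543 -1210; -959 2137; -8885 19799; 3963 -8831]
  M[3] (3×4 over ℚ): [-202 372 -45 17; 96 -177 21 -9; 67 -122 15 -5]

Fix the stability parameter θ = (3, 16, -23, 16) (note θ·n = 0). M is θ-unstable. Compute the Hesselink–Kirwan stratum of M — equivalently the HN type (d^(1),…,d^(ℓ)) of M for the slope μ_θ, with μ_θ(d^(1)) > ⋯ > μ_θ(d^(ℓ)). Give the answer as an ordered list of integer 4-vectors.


Interval decomposition of M: I[1,1]^2, I[1,4]^2, I[3,3], I[3,4].
HN type (ℓ=4): μ^(1)=16; μ^(2)=3; μ^(3)=-4/3; μ^(4)=-23

((0, 0, 0, 3); (2, 0, 0, 0); (2, 2, 2, 0); (0, 0, 2, 0))


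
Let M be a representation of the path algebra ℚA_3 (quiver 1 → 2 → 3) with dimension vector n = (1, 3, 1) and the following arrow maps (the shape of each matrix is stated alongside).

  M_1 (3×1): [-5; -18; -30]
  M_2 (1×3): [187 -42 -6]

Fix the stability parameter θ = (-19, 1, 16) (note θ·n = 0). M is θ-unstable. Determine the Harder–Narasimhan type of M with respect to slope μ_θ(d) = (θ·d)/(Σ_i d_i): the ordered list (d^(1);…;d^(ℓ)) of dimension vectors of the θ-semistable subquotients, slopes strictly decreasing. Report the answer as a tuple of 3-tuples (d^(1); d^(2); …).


Via rank(M_{q-1}∘⋯∘M_p): M ≅ I[1,3], I[2,2]^2.
μ_θ-semistable layers: μ^(1)=16; μ^(2)=1; μ^(3)=-19

((0, 0, 1); (0, 3, 0); (1, 0, 0))


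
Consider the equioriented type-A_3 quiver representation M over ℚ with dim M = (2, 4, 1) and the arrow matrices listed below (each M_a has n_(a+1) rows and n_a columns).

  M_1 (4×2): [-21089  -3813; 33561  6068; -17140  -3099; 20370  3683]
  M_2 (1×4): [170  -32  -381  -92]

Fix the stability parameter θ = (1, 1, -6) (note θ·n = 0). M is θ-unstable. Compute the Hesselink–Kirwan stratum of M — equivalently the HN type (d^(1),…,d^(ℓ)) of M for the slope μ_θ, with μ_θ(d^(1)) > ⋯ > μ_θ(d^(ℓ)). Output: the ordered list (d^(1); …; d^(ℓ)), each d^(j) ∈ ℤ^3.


Via rank(M_{q-1}∘⋯∘M_p): M ≅ I[1,2], I[1,3], I[2,2]^2.
μ_θ-semistable layers: μ^(1)=1; μ^(2)=-4/3

((1, 3, 0); (1, 1, 1))


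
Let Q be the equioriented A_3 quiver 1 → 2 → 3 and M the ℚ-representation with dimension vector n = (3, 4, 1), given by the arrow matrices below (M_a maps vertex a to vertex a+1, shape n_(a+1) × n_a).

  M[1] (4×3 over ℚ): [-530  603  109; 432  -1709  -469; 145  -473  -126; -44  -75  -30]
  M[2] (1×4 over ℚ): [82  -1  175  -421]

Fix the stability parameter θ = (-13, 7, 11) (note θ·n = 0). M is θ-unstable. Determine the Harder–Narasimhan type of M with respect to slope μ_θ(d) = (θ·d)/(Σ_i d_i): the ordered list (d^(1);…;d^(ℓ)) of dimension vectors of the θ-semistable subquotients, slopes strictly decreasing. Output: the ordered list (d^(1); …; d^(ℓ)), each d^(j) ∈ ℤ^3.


Barcode: M ≅ I[1,2]^2, I[1,3], I[2,2]. HN layers by μ_θ (3 steps, strictly decreasing):
  μ^(1)=11; μ^(2)=7; μ^(3)=-13

((0, 0, 1); (0, 4, 0); (3, 0, 0))


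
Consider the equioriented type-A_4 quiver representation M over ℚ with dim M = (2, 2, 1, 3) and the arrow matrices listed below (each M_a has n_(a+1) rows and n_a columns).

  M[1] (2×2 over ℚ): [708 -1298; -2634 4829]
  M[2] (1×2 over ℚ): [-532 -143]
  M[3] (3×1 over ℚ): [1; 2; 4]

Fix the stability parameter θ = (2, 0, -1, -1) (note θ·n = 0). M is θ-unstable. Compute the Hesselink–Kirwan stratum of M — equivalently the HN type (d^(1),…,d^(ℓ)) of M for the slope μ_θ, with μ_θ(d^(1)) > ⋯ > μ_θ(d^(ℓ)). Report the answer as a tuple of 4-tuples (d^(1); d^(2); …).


Interval decomposition of M: I[1,1], I[1,4], I[2,2], I[4,4]^2.
HN type (ℓ=3): μ^(1)=2; μ^(2)=0; μ^(3)=-1

((1, 0, 0, 0); (1, 2, 1, 1); (0, 0, 0, 2))


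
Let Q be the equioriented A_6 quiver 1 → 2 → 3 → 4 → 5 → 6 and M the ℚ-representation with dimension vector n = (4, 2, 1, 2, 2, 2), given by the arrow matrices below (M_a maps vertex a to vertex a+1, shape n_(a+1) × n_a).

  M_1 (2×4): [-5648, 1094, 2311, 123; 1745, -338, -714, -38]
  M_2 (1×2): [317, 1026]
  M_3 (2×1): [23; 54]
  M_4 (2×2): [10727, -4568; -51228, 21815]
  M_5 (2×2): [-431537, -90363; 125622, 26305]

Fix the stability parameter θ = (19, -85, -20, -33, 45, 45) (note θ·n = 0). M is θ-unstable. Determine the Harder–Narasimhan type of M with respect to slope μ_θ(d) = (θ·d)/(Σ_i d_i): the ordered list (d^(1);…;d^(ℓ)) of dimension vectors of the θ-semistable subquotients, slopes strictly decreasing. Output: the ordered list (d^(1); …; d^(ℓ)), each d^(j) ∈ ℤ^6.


Via rank(M_{q-1}∘⋯∘M_p): M ≅ I[1,1]^2, I[1,2], I[1,6], I[4,6].
μ_θ-semistable layers: μ^(1)=45; μ^(2)=19; μ^(3)=-53/2; μ^(4)=-33

((0, 0, 0, 0, 2, 2); (2, 0, 0, 0, 0, 0); (0, 0, 1, 1, 0, 0); (2, 2, 0, 1, 0, 0))


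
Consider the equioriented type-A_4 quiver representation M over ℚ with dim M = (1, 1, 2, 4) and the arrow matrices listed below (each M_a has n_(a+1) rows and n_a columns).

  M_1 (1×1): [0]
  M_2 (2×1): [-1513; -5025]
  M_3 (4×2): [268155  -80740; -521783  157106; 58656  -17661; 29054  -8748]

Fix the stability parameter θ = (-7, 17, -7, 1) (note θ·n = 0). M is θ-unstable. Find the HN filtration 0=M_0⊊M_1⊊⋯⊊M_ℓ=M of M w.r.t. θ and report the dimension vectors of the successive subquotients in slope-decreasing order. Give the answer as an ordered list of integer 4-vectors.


Via rank(M_{q-1}∘⋯∘M_p): M ≅ I[1,1], I[2,4], I[3,4], I[4,4]^2.
μ_θ-semistable layers: μ^(1)=11/3; μ^(2)=1; μ^(3)=-7

((0, 1, 1, 1); (0, 0, 0, 3); (1, 0, 1, 0))


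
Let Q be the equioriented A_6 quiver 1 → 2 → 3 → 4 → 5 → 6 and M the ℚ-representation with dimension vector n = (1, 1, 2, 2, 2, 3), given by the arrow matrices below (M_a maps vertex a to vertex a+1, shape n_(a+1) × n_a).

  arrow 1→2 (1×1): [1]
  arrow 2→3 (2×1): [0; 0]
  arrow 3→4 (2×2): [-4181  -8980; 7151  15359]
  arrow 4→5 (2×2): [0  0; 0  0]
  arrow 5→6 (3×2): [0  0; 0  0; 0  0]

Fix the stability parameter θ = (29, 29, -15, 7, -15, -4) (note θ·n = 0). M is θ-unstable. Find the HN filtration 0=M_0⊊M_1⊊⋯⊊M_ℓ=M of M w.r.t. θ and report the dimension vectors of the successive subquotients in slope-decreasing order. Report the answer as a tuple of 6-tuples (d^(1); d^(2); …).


Barcode: M ≅ I[1,2], I[3,4]^2, I[5,5]^2, I[6,6]^3. HN layers by μ_θ (4 steps, strictly decreasing):
  μ^(1)=29; μ^(2)=7; μ^(3)=-4; μ^(4)=-15

((1, 1, 0, 0, 0, 0); (0, 0, 0, 2, 0, 0); (0, 0, 0, 0, 0, 3); (0, 0, 2, 0, 2, 0))


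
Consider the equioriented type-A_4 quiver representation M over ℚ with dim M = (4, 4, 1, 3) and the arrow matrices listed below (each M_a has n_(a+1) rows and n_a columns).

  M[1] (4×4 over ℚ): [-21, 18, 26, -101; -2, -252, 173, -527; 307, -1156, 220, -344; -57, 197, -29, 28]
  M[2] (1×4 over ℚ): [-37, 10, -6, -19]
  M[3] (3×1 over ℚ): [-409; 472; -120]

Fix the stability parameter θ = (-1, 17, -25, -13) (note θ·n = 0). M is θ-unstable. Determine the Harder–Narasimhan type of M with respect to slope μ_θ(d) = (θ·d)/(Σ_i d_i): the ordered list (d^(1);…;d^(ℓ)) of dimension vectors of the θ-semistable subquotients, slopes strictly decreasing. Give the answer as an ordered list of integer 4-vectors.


Interval decomposition of M: I[1,2]^3, I[1,4], I[4,4]^2.
HN type (ℓ=4): μ^(1)=17; μ^(2)=-1; μ^(3)=-11/2; μ^(4)=-13

((0, 3, 0, 0); (3, 0, 0, 0); (1, 1, 1, 1); (0, 0, 0, 2))


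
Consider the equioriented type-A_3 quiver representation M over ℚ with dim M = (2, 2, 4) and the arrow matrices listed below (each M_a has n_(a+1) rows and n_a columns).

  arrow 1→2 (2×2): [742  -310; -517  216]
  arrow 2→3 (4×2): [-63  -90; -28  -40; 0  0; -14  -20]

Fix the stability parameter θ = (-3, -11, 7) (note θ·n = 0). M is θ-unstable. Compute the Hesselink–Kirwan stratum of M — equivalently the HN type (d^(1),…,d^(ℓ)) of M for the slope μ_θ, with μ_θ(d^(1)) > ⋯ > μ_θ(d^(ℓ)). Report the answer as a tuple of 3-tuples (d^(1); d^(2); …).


Barcode: M ≅ I[1,2], I[1,3], I[3,3]^3. HN layers by μ_θ (2 steps, strictly decreasing):
  μ^(1)=7; μ^(2)=-7

((0, 0, 4); (2, 2, 0))


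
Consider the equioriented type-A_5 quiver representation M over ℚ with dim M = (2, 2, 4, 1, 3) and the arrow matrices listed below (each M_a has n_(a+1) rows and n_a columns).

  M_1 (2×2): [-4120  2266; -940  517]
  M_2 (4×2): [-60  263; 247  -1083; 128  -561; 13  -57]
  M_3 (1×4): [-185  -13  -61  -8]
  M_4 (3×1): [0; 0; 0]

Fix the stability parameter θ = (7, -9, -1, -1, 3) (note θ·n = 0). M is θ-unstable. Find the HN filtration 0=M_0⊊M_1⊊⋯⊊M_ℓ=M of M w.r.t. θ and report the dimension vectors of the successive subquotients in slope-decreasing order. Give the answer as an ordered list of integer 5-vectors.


Via rank(M_{q-1}∘⋯∘M_p): M ≅ I[1,1], I[1,4], I[2,3], I[3,3]^2, I[5,5]^3.
μ_θ-semistable layers: μ^(1)=7; μ^(2)=3; μ^(3)=-1; μ^(4)=-9

((1, 0, 0, 0, 0); (0, 0, 0, 0, 3); (1, 1, 4, 1, 0); (0, 1, 0, 0, 0))


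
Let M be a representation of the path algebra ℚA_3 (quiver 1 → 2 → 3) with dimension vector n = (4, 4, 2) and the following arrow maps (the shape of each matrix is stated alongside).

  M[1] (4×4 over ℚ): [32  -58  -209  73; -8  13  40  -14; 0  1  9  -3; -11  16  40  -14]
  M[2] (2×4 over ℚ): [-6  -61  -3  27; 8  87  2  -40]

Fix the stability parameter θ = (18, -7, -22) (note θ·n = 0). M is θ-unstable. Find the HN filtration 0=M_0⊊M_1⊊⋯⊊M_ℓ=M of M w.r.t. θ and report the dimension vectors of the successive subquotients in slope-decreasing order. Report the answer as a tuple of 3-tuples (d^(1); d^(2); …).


Barcode: M ≅ I[1,1], I[1,2], I[1,3]^2, I[2,2]. HN layers by μ_θ (4 steps, strictly decreasing):
  μ^(1)=18; μ^(2)=11/2; μ^(3)=-11/3; μ^(4)=-7

((1, 0, 0); (1, 1, 0); (2, 2, 2); (0, 1, 0))


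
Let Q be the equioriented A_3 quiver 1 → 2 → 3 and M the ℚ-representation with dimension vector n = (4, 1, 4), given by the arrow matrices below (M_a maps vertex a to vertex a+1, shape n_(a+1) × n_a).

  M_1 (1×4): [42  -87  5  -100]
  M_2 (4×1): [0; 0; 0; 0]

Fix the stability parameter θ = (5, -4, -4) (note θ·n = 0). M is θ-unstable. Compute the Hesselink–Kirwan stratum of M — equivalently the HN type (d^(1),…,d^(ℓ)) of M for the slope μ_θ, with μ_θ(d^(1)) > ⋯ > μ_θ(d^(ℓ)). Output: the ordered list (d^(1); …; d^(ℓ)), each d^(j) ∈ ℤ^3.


Via rank(M_{q-1}∘⋯∘M_p): M ≅ I[1,1]^3, I[1,2], I[3,3]^4.
μ_θ-semistable layers: μ^(1)=5; μ^(2)=1/2; μ^(3)=-4

((3, 0, 0); (1, 1, 0); (0, 0, 4))


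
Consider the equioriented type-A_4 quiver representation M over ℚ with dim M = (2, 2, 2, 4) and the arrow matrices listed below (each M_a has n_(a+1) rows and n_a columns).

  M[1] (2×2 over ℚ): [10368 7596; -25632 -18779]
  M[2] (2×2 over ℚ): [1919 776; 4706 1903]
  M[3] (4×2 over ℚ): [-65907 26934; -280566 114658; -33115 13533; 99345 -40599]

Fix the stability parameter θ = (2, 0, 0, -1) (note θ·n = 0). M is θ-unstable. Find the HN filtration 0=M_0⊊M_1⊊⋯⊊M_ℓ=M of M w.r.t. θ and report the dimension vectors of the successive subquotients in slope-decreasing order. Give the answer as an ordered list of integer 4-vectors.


Interval decomposition of M: I[1,1], I[1,4], I[2,4], I[4,4]^2.
HN type (ℓ=4): μ^(1)=2; μ^(2)=1/4; μ^(3)=-1/3; μ^(4)=-1

((1, 0, 0, 0); (1, 1, 1, 1); (0, 1, 1, 1); (0, 0, 0, 2))


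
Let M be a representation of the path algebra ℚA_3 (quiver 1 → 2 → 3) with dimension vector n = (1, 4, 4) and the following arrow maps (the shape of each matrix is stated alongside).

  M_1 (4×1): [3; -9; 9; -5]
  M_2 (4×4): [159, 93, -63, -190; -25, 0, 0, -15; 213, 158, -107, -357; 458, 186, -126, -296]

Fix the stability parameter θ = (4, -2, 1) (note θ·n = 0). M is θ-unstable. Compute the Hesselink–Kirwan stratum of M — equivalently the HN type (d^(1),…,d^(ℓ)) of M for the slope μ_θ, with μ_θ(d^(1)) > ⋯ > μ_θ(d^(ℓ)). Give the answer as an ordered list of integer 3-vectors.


Barcode: M ≅ I[1,3], I[2,2], I[2,3]^2, I[3,3]. HN layers by μ_θ (2 steps, strictly decreasing):
  μ^(1)=1; μ^(2)=-2

((1, 1, 4); (0, 3, 0))


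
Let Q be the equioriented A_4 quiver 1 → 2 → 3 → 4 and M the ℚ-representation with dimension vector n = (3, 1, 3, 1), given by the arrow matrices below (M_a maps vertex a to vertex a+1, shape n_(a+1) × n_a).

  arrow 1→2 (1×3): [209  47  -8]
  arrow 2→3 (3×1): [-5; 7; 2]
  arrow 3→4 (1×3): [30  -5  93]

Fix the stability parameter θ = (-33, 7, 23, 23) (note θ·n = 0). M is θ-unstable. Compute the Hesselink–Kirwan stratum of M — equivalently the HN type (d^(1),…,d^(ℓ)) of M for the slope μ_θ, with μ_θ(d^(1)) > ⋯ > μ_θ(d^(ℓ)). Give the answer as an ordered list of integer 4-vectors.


Via rank(M_{q-1}∘⋯∘M_p): M ≅ I[1,1]^2, I[1,4], I[3,3]^2.
μ_θ-semistable layers: μ^(1)=23; μ^(2)=7; μ^(3)=-33

((0, 0, 3, 1); (0, 1, 0, 0); (3, 0, 0, 0))


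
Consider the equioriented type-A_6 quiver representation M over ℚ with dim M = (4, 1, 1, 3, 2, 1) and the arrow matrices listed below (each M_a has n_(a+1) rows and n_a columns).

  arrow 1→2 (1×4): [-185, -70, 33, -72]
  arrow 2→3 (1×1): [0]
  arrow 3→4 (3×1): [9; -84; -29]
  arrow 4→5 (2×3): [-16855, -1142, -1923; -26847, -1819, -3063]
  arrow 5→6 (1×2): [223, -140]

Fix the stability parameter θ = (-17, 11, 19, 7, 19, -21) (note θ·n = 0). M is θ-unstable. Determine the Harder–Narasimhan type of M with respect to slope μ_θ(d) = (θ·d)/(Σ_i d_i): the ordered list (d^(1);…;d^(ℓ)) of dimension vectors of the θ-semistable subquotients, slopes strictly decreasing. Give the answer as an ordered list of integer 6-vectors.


Interval decomposition of M: I[1,1]^3, I[1,2], I[3,4], I[4,5], I[4,6].
HN type (ℓ=6): μ^(1)=19; μ^(2)=13; μ^(3)=11; μ^(4)=7; μ^(5)=5/3; μ^(6)=-17

((0, 0, 0, 0, 1, 0); (0, 0, 1, 1, 0, 0); (0, 1, 0, 0, 0, 0); (0, 0, 0, 1, 0, 0); (0, 0, 0, 1, 1, 1); (4, 0, 0, 0, 0, 0))


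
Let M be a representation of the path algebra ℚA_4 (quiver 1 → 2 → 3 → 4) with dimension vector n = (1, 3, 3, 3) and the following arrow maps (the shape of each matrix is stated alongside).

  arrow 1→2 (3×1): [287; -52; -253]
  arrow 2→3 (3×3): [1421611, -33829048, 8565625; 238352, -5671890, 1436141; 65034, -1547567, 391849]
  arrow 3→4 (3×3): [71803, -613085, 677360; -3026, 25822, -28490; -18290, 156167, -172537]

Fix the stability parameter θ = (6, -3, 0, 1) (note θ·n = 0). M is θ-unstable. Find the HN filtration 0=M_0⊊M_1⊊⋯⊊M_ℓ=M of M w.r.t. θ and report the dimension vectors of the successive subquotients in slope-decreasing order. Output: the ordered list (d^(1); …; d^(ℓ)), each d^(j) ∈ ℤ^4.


Via rank(M_{q-1}∘⋯∘M_p): M ≅ I[1,4], I[2,4]^2.
μ_θ-semistable layers: μ^(1)=1; μ^(2)=0; μ^(3)=-3

((1, 1, 1, 3); (0, 0, 2, 0); (0, 2, 0, 0))


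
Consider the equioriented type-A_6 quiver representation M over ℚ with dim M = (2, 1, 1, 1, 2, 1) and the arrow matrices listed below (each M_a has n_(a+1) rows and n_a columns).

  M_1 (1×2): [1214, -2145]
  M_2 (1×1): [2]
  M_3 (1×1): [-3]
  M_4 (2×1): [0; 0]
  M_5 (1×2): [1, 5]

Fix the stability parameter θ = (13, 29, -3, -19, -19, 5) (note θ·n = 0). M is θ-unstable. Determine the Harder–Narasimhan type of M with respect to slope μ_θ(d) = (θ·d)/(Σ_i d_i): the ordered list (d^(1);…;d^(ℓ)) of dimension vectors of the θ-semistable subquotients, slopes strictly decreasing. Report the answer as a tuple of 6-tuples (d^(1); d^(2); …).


Via rank(M_{q-1}∘⋯∘M_p): M ≅ I[1,1], I[1,4], I[5,5], I[5,6].
μ_θ-semistable layers: μ^(1)=13; μ^(2)=5; μ^(3)=-19

((1, 0, 0, 0, 0, 0); (1, 1, 1, 1, 0, 1); (0, 0, 0, 0, 2, 0))


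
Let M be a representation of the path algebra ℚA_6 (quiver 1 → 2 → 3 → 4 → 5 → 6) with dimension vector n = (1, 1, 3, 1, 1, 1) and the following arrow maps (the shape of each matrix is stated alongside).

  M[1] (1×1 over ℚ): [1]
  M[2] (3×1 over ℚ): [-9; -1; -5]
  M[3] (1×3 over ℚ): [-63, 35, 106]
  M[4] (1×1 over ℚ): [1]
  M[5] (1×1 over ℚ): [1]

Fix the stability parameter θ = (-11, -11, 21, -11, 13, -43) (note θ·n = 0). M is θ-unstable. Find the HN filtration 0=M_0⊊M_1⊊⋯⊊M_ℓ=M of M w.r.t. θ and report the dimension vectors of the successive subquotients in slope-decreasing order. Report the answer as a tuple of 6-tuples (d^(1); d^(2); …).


Barcode: M ≅ I[1,6], I[3,3]^2. HN layers by μ_θ (3 steps, strictly decreasing):
  μ^(1)=21; μ^(2)=-5; μ^(3)=-11

((0, 0, 2, 0, 0, 0); (0, 0, 1, 1, 1, 1); (1, 1, 0, 0, 0, 0))


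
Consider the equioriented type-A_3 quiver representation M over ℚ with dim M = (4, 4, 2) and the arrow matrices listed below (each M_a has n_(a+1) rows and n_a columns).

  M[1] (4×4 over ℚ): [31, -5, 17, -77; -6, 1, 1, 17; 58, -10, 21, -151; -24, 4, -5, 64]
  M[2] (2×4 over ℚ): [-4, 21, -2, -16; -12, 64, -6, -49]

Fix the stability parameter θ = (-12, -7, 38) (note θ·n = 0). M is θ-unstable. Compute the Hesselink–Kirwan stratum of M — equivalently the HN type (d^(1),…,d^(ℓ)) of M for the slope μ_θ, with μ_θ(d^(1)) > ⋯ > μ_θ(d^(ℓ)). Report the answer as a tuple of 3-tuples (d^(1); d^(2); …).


Interval decomposition of M: I[1,2]^2, I[1,3]^2.
HN type (ℓ=3): μ^(1)=38; μ^(2)=-7; μ^(3)=-12

((0, 0, 2); (0, 4, 0); (4, 0, 0))


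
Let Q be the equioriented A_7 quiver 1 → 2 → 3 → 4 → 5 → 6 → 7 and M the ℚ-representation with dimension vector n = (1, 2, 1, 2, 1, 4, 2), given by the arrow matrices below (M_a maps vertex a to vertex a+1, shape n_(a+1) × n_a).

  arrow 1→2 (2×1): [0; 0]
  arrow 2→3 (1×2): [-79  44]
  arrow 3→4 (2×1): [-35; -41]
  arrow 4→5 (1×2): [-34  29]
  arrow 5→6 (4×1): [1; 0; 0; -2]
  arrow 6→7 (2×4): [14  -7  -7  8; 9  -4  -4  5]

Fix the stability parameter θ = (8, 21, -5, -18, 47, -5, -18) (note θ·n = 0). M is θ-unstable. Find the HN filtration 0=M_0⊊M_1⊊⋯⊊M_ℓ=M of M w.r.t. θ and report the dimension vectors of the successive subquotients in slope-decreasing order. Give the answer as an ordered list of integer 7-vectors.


Barcode: M ≅ I[1,1], I[2,2], I[2,7], I[4,4], I[6,6]^2, I[6,7]. HN layers by μ_θ (6 steps, strictly decreasing):
  μ^(1)=21; μ^(2)=8; μ^(3)=-2/3; μ^(4)=-5; μ^(5)=-23/2; μ^(6)=-18

((0, 1, 0, 0, 0, 0, 0); (1, 0, 0, 0, 1, 1, 1); (0, 1, 1, 1, 0, 0, 0); (0, 0, 0, 0, 0, 2, 0); (0, 0, 0, 0, 0, 1, 1); (0, 0, 0, 1, 0, 0, 0))


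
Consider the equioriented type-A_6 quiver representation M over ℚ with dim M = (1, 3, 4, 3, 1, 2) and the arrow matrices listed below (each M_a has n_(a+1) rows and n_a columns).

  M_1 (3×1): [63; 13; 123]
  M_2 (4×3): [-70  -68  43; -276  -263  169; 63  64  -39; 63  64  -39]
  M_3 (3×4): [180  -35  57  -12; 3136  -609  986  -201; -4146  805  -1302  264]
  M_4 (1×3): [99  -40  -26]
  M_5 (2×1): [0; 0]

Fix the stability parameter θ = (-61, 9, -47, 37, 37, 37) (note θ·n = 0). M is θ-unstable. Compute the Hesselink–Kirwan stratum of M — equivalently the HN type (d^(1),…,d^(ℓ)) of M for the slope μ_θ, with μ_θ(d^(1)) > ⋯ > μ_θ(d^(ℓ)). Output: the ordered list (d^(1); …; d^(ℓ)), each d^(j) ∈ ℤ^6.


Barcode: M ≅ I[1,5], I[2,3], I[2,4], I[3,4], I[6,6]^2. HN layers by μ_θ (4 steps, strictly decreasing):
  μ^(1)=37; μ^(2)=-19; μ^(3)=-47; μ^(4)=-61

((0, 0, 0, 3, 1, 2); (0, 3, 3, 0, 0, 0); (0, 0, 1, 0, 0, 0); (1, 0, 0, 0, 0, 0))


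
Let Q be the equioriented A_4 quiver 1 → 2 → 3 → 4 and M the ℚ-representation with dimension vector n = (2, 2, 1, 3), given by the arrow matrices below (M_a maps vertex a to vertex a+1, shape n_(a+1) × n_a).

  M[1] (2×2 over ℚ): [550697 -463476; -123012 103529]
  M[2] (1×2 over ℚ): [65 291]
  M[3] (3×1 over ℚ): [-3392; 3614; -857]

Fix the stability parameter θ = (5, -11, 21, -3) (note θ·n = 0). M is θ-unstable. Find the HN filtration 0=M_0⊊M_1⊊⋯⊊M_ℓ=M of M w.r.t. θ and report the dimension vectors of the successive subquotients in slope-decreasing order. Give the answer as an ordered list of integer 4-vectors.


Barcode: M ≅ I[1,2], I[1,4], I[4,4]^2. HN layers by μ_θ (2 steps, strictly decreasing):
  μ^(1)=9; μ^(2)=-3

((0, 0, 1, 1); (2, 2, 0, 2))


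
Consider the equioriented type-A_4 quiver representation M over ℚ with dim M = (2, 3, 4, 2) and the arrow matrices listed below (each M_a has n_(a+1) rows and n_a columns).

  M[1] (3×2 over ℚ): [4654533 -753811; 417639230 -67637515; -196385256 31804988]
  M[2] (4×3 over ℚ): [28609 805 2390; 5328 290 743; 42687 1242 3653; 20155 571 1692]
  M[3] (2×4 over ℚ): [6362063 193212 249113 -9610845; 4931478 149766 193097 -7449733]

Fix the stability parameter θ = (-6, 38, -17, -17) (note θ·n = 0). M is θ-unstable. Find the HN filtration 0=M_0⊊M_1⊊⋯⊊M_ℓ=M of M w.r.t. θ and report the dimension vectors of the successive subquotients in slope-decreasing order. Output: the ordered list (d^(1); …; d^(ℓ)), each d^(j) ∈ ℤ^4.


Interval decomposition of M: I[1,4]^2, I[2,3], I[3,3].
HN type (ℓ=4): μ^(1)=21/2; μ^(2)=4/3; μ^(3)=-6; μ^(4)=-17

((0, 1, 1, 0); (0, 2, 2, 2); (2, 0, 0, 0); (0, 0, 1, 0))
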